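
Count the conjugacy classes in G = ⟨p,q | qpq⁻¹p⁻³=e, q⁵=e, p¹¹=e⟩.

The conjugacy classes (representative and size) are:
  [e] (size 1), [p³] (size 5), [p⁶] (size 5), [p⁷q] (size 11), [p⁹q²] (size 11), [p⁷q³] (size 11), [p⁷q⁴] (size 11).
Class equation: 1 + 5 + 5 + 11 + 11 + 11 + 11 = 55 = |G|. So G has 7 conjugacy classes.

Answer: 7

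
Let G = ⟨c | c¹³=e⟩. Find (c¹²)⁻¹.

The order of (c¹²) is 13 (smallest k with (c¹²)ᵏ = e), so (c¹²)⁻¹ = (c¹²)¹² = c.
Check: (c¹²) · c → (c¹²) · c = e, giving e as required.

Answer: c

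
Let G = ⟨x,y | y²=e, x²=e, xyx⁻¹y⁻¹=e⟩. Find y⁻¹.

The order of y is 2 (smallest k with yᵏ = e), so y⁻¹ = y¹ = y.
Check: y · y → y · y = e, giving e as required.

Answer: y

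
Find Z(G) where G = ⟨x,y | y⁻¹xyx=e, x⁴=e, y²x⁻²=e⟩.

An element z ∈ Z(G) iff z commutes with every generator.
For example x² is central: (x²)·x = x³ = x·(x²); (x²)·y = y⁻¹ = y·(x²).
Whereas x ∉ Z(G) since x·y = xy ≠ xy⁻¹ = y·x.
Checking each of the 8 elements this way gives Z(G) = {e, x²}, of order 2.

Answer: {e, x²}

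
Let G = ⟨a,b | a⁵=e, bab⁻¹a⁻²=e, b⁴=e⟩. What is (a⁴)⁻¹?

The order of (a⁴) is 5 (smallest k with (a⁴)ᵏ = e), so (a⁴)⁻¹ = (a⁴)⁴ = a.
Check: (a⁴) · a → (a⁴) · a = e, giving e as required.

Answer: a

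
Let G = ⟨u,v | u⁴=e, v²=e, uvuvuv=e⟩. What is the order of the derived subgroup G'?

G' = [G, G] is generated by all commutators. The generator-pair commutators are: [u, v] = u²vu.
The subgroup they normally generate is {e, u², uv, vu³, u²vu, u³v, u²vu³, vu, uvu², vu²v, u²vu²v, u³vu²}, of order 12.
Check: |G/G'| = 24/12 = 2 is the order of the abelianisation.

Answer: 12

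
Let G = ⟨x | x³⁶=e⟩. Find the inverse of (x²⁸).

The order of (x²⁸) is 9 (smallest k with (x²⁸)ᵏ = e), so (x²⁸)⁻¹ = (x²⁸)⁸ = x⁸.
Check: (x²⁸) · (x⁸) → (x²⁸) · x⁸ = e, giving e as required.

Answer: x⁸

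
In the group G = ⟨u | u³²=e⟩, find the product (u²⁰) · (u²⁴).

Compute (u²⁰) · (u²⁴) by multiplying left to right and reducing via the relations at each step:
  (u²⁰) · u²⁴ = u¹²

Answer: u¹²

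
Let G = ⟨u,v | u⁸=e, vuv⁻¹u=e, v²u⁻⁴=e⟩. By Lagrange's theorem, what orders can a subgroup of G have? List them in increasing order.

|G| = 16 = 2⁴. By Lagrange's theorem the order of any subgroup divides 16; the divisors of 16 are 1, 2, 4, 8, 16.

Answer: 1, 2, 4, 8, 16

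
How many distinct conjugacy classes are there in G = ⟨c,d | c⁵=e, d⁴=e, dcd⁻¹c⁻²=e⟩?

The conjugacy classes (representative and size) are:
  [e] (size 1), [c⁴] (size 4), [c²d] (size 5), [d²] (size 5), [c³d³] (size 5).
Class equation: 1 + 4 + 5 + 5 + 5 = 20 = |G|. So G has 5 conjugacy classes.

Answer: 5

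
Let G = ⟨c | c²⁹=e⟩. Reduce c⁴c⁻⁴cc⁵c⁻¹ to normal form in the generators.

Multiply left to right, reducing at each step:
  (c⁴) · c⁻⁴ = e
  e · c = c
  c · c⁵ = c⁶
  (c⁶) · c⁻¹ = c⁵

Answer: c⁵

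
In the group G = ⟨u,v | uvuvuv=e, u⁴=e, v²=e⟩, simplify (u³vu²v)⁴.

Compute successive powers of (u³vu²v), reducing at each step:
  (u³vu²v)²: (u³vu²v) · u³ = vu²v;   (vu²v) · v = vu²;   (vu²) · u² = v;   v · v = e
  (u³vu²v)³: e · u³ = u³;   (u³) · v = u³v;   (u³v) · u² = u³vu²;   (u³vu²) · v = u³vu²v
  (u³vu²v)⁴: (u³vu²v) · u³ = vu²v;   (vu²v) · v = vu²;   (vu²) · u² = v;   v · v = e

Answer: e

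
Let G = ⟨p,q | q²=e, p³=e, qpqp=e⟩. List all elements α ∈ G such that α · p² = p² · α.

⟨p²⟩ ⊆ C_G(p²) since powers of p² commute with p²; so |C_G(p²)| ≥ |⟨p²⟩| = 3.
By orbit–stabilizer, |C_G(p²)| = |G| / |conj. class of p²| = 6 / 2 = 3.
The 3 elements commuting with p² are {e, p, p²}.

Answer: {e, p, p²}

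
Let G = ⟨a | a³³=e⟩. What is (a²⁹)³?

Compute successive powers of (a²⁹), reducing at each step:
  (a²⁹)²: (a²⁹) · a²⁹ = a²⁵
  (a²⁹)³: (a²⁵) · a²⁹ = a²¹

Answer: a²¹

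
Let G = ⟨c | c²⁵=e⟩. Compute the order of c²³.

Compute successive powers until reaching e:
  (c²³)¹ = c²³, (c²³)² = c²¹, (c²³)³ = c¹⁹, (c²³)⁴ = c¹⁷, (c²³)⁵ = c¹⁵, (c²³)⁶ = c¹³, (c²³)⁷ = c¹¹, (c²³)⁸ = c⁹, (c²³)⁹ = c⁷, (c²³)¹⁰ = c⁵, (c²³)¹¹ = c³, (c²³)¹² = c, (c²³)¹³ = c²⁴, (c²³)¹⁴ = c²², (c²³)¹⁵ = c²⁰, (c²³)¹⁶ = c¹⁸, (c²³)¹⁷ = c¹⁶, (c²³)¹⁸ = c¹⁴, (c²³)¹⁹ = c¹², (c²³)²⁰ = c¹⁰, (c²³)²¹ = c⁸, (c²³)²² = c⁶, (c²³)²³ = c⁴, (c²³)²⁴ = c², (c²³)²⁵ = e.
The smallest positive k with (c²³)ᵏ = e is 25.

Answer: 25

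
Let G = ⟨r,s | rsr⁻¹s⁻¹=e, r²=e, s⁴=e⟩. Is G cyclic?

|G| = 8, but the maximum element order in G is 4 < 8. No single element generates all of G, so G is not cyclic.

Answer: No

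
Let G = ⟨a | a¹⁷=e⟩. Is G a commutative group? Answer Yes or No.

G has a single generator, so G is cyclic and hence abelian.

Answer: Yes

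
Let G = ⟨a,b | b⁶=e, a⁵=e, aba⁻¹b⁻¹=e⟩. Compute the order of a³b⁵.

Compute successive powers until reaching e:
  (a³b⁵)¹ = a³b⁵, (a³b⁵)² = ab⁴, (a³b⁵)³ = a⁴b³, (a³b⁵)⁴ = a²b², (a³b⁵)⁵ = b, (a³b⁵)⁶ = a³, (a³b⁵)⁷ = ab⁵, (a³b⁵)⁸ = a⁴b⁴, (a³b⁵)⁹ = a²b³, (a³b⁵)¹⁰ = b², (a³b⁵)¹¹ = a³b, (a³b⁵)¹² = a, (a³b⁵)¹³ = a⁴b⁵, (a³b⁵)¹⁴ = a²b⁴, (a³b⁵)¹⁵ = b³, (a³b⁵)¹⁶ = a³b², (a³b⁵)¹⁷ = ab, (a³b⁵)¹⁸ = a⁴, (a³b⁵)¹⁹ = a²b⁵, (a³b⁵)²⁰ = b⁴, (a³b⁵)²¹ = a³b³, (a³b⁵)²² = ab², (a³b⁵)²³ = a⁴b, (a³b⁵)²⁴ = a², (a³b⁵)²⁵ = b⁵, (a³b⁵)²⁶ = a³b⁴, (a³b⁵)²⁷ = ab³, (a³b⁵)²⁸ = a⁴b², (a³b⁵)²⁹ = a²b, (a³b⁵)³⁰ = e.
The smallest positive k with (a³b⁵)ᵏ = e is 30.

Answer: 30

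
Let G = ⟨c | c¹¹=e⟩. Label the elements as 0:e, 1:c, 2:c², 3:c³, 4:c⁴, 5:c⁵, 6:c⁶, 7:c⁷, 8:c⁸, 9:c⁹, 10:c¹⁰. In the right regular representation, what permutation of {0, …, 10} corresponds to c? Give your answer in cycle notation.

(0 1 2 3 4 5 6 7 8 9 10)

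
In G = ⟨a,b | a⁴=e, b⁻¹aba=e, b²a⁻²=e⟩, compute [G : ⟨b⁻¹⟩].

First find ord(b⁻¹) by computing successive powers:
  (b⁻¹)¹ = b⁻¹, (b⁻¹)² = a², (b⁻¹)³ = b, (b⁻¹)⁴ = e.
So |⟨b⁻¹⟩| = ord(b⁻¹) = 4. With |G| = 8, by Lagrange [G : ⟨b⁻¹⟩] = 8/4 = 2.

Answer: 2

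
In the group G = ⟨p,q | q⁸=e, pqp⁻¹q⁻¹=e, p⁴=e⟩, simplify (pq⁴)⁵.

Compute successive powers of (pq⁴), reducing at each step:
  (pq⁴)²: (pq⁴) · p = p²q⁴;   (p²q⁴) · q⁴ = p²
  (pq⁴)³: (p²) · p = p³;   (p³) · q⁴ = p³q⁴
  (pq⁴)⁴: (p³q⁴) · p = q⁴;   (q⁴) · q⁴ = e
  (pq⁴)⁵: e · p = p;   p · q⁴ = pq⁴

Answer: pq⁴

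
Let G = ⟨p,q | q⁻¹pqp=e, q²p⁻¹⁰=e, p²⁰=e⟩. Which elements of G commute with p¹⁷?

⟨p¹⁷⟩ ⊆ C_G(p¹⁷) since powers of p¹⁷ commute with p¹⁷; so |C_G(p¹⁷)| ≥ |⟨p¹⁷⟩| = 20.
By orbit–stabilizer, |C_G(p¹⁷)| = |G| / |conj. class of p¹⁷| = 40 / 2 = 20.
The 20 elements commuting with p¹⁷ are {e, p, p², p³, p⁴, p⁵, p⁶, p⁷, p⁸, p⁹, p¹⁰, p¹¹, p¹², p¹³, p¹⁴, p¹⁵, p¹⁶, p¹⁷, p¹⁸, p¹⁹}.

Answer: {e, p, p², p³, p⁴, p⁵, p⁶, p⁷, p⁸, p⁹, p¹⁰, p¹¹, p¹², p¹³, p¹⁴, p¹⁵, p¹⁶, p¹⁷, p¹⁸, p¹⁹}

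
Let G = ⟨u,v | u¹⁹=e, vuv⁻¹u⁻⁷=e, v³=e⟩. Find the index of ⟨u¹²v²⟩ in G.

First find ord(u¹²v²) by computing successive powers:
  (u¹²v²)¹ = u¹²v², (u¹²v²)² = u¹¹v, (u¹²v²)³ = e.
So |⟨u¹²v²⟩| = ord(u¹²v²) = 3. With |G| = 57, by Lagrange [G : ⟨u¹²v²⟩] = 57/3 = 19.

Answer: 19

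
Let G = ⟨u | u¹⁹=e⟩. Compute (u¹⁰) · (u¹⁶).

Compute (u¹⁰) · (u¹⁶) by multiplying left to right and reducing via the relations at each step:
  (u¹⁰) · u¹⁶ = u⁷

Answer: u⁷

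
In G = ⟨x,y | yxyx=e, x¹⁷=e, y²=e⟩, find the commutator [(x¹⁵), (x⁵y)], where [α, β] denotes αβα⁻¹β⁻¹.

[(x¹⁵), (x⁵y)] = (x¹⁵)·(x⁵y)·(x¹⁵)⁻¹·(x⁵y)⁻¹.
  (x¹⁵) · (x⁵y) = x³y
  (x³y) · (x²) = xy
  (xy) · (x⁵y) = x¹³

Answer: x¹³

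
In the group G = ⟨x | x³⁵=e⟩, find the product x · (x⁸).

Compute x · (x⁸) by multiplying left to right and reducing via the relations at each step:
  x · x⁸ = x⁹

Answer: x⁹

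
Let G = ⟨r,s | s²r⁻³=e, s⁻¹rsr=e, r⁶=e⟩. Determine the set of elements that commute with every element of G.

An element z ∈ Z(G) iff z commutes with every generator.
For example r³ is central: (r³)·r = r⁴ = r·(r³); (r³)·s = s⁻¹ = s·(r³).
Whereas r ∉ Z(G) since r·s = rs ≠ r²s⁻¹ = s·r.
Checking each of the 12 elements this way gives Z(G) = {e, r³}, of order 2.

Answer: {e, r³}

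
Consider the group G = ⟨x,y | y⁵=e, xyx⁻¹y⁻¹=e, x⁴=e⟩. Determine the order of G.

Enumerate words in the generators, reducing via the relations: the distinct elements are
  {e, x, y, xy, x², x³, y², y³, y⁴, xy², xy³, xy⁴, x²y, x³y, x²y², x²y³, x²y⁴, x³y², x³y³, x³y⁴}.
No further products give new elements, so |G| = 20.

Answer: 20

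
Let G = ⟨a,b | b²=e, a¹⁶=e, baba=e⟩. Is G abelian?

a·b = ab but b·a = a¹⁵b, so a·b ≠ b·a and G is not abelian.

Answer: No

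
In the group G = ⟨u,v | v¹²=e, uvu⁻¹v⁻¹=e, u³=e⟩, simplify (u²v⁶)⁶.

Compute successive powers of (u²v⁶), reducing at each step:
  (u²v⁶)²: (u²v⁶) · u² = uv⁶;   (uv⁶) · v⁶ = u
  (u²v⁶)³: u · u² = e;   e · v⁶ = v⁶
  (u²v⁶)⁴: (v⁶) · u² = u²v⁶;   (u²v⁶) · v⁶ = u²
  (u²v⁶)⁵: (u²) · u² = u;   u · v⁶ = uv⁶
  (u²v⁶)⁶: (uv⁶) · u² = v⁶;   (v⁶) · v⁶ = e

Answer: e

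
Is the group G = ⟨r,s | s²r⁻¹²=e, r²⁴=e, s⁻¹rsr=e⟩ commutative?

r·s = rs but s·r = r¹¹s⁻¹, so r·s ≠ s·r and G is not abelian.

Answer: No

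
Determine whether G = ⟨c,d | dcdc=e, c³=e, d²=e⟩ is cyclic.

Every cyclic group is abelian. But c·d = cd while d·c = c²d, so c·d ≠ d·c and G is not abelian. Hence G is not cyclic.

Answer: No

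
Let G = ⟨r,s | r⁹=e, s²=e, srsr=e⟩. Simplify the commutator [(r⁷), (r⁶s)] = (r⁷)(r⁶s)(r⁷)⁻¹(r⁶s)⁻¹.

[(r⁷), (r⁶s)] = (r⁷)·(r⁶s)·(r⁷)⁻¹·(r⁶s)⁻¹.
  (r⁷) · (r⁶s) = r⁴s
  (r⁴s) · (r²) = r²s
  (r²s) · (r⁶s) = r⁵

Answer: r⁵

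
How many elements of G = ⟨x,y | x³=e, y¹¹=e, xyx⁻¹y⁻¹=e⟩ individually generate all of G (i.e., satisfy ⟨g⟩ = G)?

G is cyclic of order 33. An element generates G iff its order is 33, and a cyclic group of order 33 has exactly φ(33) = 20 such elements.

Answer: 20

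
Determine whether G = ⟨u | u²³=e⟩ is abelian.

G has a single generator, so G is cyclic and hence abelian.

Answer: Yes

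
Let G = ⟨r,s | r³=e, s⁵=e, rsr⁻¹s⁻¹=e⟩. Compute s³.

Compute successive powers of s, reducing at each step:
  s²: s · s = s²
  s³: (s²) · s = s³

Answer: s³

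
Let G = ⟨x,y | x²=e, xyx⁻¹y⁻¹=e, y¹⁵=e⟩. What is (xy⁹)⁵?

Compute successive powers of (xy⁹), reducing at each step:
  (xy⁹)²: (xy⁹) · x = y⁹;   (y⁹) · y⁹ = y³
  (xy⁹)³: (y³) · x = xy³;   (xy³) · y⁹ = xy¹²
  (xy⁹)⁴: (xy¹²) · x = y¹²;   (y¹²) · y⁹ = y⁶
  (xy⁹)⁵: (y⁶) · x = xy⁶;   (xy⁶) · y⁹ = x

Answer: x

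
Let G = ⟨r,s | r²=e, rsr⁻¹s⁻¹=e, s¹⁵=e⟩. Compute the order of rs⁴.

Compute successive powers until reaching e:
  (rs⁴)¹ = rs⁴, (rs⁴)² = s⁸, (rs⁴)³ = rs¹², (rs⁴)⁴ = s, (rs⁴)⁵ = rs⁵, (rs⁴)⁶ = s⁹, (rs⁴)⁷ = rs¹³, (rs⁴)⁸ = s², (rs⁴)⁹ = rs⁶, (rs⁴)¹⁰ = s¹⁰, (rs⁴)¹¹ = rs¹⁴, (rs⁴)¹² = s³, (rs⁴)¹³ = rs⁷, (rs⁴)¹⁴ = s¹¹, (rs⁴)¹⁵ = r, (rs⁴)¹⁶ = s⁴, (rs⁴)¹⁷ = rs⁸, (rs⁴)¹⁸ = s¹², (rs⁴)¹⁹ = rs, (rs⁴)²⁰ = s⁵, (rs⁴)²¹ = rs⁹, (rs⁴)²² = s¹³, (rs⁴)²³ = rs², (rs⁴)²⁴ = s⁶, (rs⁴)²⁵ = rs¹⁰, (rs⁴)²⁶ = s¹⁴, (rs⁴)²⁷ = rs³, (rs⁴)²⁸ = s⁷, (rs⁴)²⁹ = rs¹¹, (rs⁴)³⁰ = e.
The smallest positive k with (rs⁴)ᵏ = e is 30.

Answer: 30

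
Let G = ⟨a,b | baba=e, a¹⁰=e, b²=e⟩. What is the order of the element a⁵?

Compute successive powers until reaching e:
  (a⁵)¹ = a⁵, (a⁵)² = e.
The smallest positive k with (a⁵)ᵏ = e is 2.

Answer: 2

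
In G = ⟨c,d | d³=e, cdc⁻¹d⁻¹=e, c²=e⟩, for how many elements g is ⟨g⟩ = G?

G is cyclic of order 6. An element generates G iff its order is 6, and a cyclic group of order 6 has exactly φ(6) = 2 such elements.

Answer: 2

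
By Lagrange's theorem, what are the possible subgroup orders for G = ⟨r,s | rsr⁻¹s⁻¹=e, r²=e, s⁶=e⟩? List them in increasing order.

|G| = 12 = 2² · 3. By Lagrange's theorem the order of any subgroup divides 12; the divisors of 12 are 1, 2, 3, 4, 6, 12.

Answer: 1, 2, 3, 4, 6, 12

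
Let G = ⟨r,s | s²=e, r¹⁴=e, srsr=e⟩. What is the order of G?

Enumerate words in the generators, reducing via the relations: the distinct elements are
  {e, r, s, rs, r², r³, r⁴, r⁵, r⁶, r⁷, r⁸, r⁹, r²s, r³s, r¹², r¹³, r¹¹, r¹⁰, r⁴s, r⁵s, r⁶s, r⁷s, r⁸s, r⁹s, r¹²s, r¹³s, r¹¹s, r¹⁰s}.
No further products give new elements, so |G| = 28.

Answer: 28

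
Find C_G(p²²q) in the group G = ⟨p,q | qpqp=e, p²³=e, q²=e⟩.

⟨p²²q⟩ ⊆ C_G(p²²q) since powers of p²²q commute with p²²q; so |C_G(p²²q)| ≥ |⟨p²²q⟩| = 2.
By orbit–stabilizer, |C_G(p²²q)| = |G| / |conj. class of p²²q| = 46 / 23 = 2.
The 2 elements commuting with p²²q are {e, p²²q}.

Answer: {e, p²²q}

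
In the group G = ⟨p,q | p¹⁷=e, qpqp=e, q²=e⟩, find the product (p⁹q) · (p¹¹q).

Compute (p⁹q) · (p¹¹q) by multiplying left to right and reducing via the relations at each step:
  (p⁹q) · p¹¹ = p¹⁵q
  (p¹⁵q) · q = p¹⁵

Answer: p¹⁵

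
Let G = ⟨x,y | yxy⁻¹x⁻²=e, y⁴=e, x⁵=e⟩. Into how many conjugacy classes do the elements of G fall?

The conjugacy classes (representative and size) are:
  [e] (size 1), [x⁴] (size 4), [x²y] (size 5), [y²] (size 5), [x³y³] (size 5).
Class equation: 1 + 4 + 5 + 5 + 5 = 20 = |G|. So G has 5 conjugacy classes.

Answer: 5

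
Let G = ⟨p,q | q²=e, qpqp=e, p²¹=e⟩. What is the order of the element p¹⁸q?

Compute successive powers until reaching e:
  (p¹⁸q)¹ = p¹⁸q, (p¹⁸q)² = e.
The smallest positive k with (p¹⁸q)ᵏ = e is 2.

Answer: 2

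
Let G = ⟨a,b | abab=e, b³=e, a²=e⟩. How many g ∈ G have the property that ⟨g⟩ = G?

⟨g⟩ = G would require ord(g) = |G| = 6, but the maximum element order in G is 3 < 6. So G is not cyclic and no single element generates it: the count is 0.

Answer: 0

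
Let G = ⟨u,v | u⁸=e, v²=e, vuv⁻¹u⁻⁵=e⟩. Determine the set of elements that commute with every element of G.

An element z ∈ Z(G) iff z commutes with every generator.
For example u² is central: (u²)·u = u³ = u·(u²); (u²)·v = u²v = v·(u²).
Whereas u ∉ Z(G) since u·v = uv ≠ u⁵v = v·u.
Checking each of the 16 elements this way gives Z(G) = {e, u², u⁴, u⁶}, of order 4.

Answer: {e, u², u⁴, u⁶}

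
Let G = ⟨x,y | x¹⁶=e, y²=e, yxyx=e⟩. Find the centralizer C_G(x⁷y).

⟨x⁷y⟩ ⊆ C_G(x⁷y) since powers of x⁷y commute with x⁷y; so |C_G(x⁷y)| ≥ |⟨x⁷y⟩| = 2.
By orbit–stabilizer, |C_G(x⁷y)| = |G| / |conj. class of x⁷y| = 32 / 8 = 4.
The 4 elements commuting with x⁷y are {e, x⁸, x¹⁵y, x⁷y}.

Answer: {e, x⁸, x¹⁵y, x⁷y}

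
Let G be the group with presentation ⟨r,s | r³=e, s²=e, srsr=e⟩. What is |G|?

Enumerate words in the generators, reducing via the relations: the distinct elements are
  {e, r, s, rs, r², r²s}.
No further products give new elements, so |G| = 6.

Answer: 6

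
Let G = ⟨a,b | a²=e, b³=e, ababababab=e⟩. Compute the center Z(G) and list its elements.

An element z ∈ Z(G) iff z commutes with every generator.
For example e is central: e·a = a = a·e; e·b = b = b·e.
Whereas a ∉ Z(G) since a·b = ab ≠ ba = b·a.
Checking each of the 60 elements this way gives Z(G) = {e}, of order 1.

Answer: {e}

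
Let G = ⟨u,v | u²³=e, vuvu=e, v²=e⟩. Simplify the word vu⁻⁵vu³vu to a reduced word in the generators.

Multiply left to right, reducing at each step:
  v · u⁻⁵ = u⁵v
  (u⁵v) · v = u⁵
  (u⁵) · u³ = u⁸
  (u⁸) · v = u⁸v
  (u⁸v) · u = u⁷v

Answer: u⁷v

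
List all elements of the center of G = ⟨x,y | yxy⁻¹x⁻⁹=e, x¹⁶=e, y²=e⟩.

An element z ∈ Z(G) iff z commutes with every generator.
For example x² is central: (x²)·x = x³ = x·(x²); (x²)·y = x²y = y·(x²).
Whereas x ∉ Z(G) since x·y = xy ≠ x⁹y = y·x.
Checking each of the 32 elements this way gives Z(G) = {e, x², x⁴, x⁶, x⁸, x¹⁰, x¹², x¹⁴}, of order 8.

Answer: {e, x², x⁴, x⁶, x⁸, x¹⁰, x¹², x¹⁴}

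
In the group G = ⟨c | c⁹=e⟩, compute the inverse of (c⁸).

The order of (c⁸) is 9 (smallest k with (c⁸)ᵏ = e), so (c⁸)⁻¹ = (c⁸)⁸ = c.
Check: (c⁸) · c → (c⁸) · c = e, giving e as required.

Answer: c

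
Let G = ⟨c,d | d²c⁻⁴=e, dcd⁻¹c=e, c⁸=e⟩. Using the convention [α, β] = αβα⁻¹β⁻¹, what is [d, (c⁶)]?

[d, (c⁶)] = d·(c⁶)·d⁻¹·(c⁶)⁻¹.
  d · (c⁶) = c²d
  (c²d) · (d⁻¹) = c²
  (c²) · (c²) = c⁴

Answer: c⁴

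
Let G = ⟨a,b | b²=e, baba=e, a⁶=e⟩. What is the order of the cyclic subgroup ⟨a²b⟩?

|⟨a²b⟩| equals the order of a²b. Compute successive powers until reaching e:
  (a²b)¹ = a²b, (a²b)² = e.
The smallest positive k with (a²b)ᵏ = e is 2, so |⟨a²b⟩| = 2.

Answer: 2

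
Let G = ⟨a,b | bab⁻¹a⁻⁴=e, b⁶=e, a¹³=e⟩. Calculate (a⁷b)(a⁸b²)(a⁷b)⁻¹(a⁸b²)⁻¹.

[(a⁷b), (a⁸b²)] = (a⁷b)·(a⁸b²)·(a⁷b)⁻¹·(a⁸b²)⁻¹.
  (a⁷b) · (a⁸b²) = b³
  (b³) · (a⁸b⁵) = a⁵b²
  (a⁵b²) · (a⁶b⁴) = a¹⁰

Answer: a¹⁰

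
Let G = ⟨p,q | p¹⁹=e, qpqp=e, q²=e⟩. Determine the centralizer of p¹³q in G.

⟨p¹³q⟩ ⊆ C_G(p¹³q) since powers of p¹³q commute with p¹³q; so |C_G(p¹³q)| ≥ |⟨p¹³q⟩| = 2.
By orbit–stabilizer, |C_G(p¹³q)| = |G| / |conj. class of p¹³q| = 38 / 19 = 2.
The 2 elements commuting with p¹³q are {e, p¹³q}.

Answer: {e, p¹³q}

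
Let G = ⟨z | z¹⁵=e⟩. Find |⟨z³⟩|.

|⟨z³⟩| equals the order of z³. Compute successive powers until reaching e:
  (z³)¹ = z³, (z³)² = z⁶, (z³)³ = z⁹, (z³)⁴ = z¹², (z³)⁵ = e.
The smallest positive k with (z³)ᵏ = e is 5, so |⟨z³⟩| = 5.

Answer: 5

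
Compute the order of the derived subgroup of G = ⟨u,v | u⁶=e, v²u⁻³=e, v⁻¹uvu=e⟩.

G' = [G, G] is generated by all commutators. The generator-pair commutators are: [u, v] = u².
The subgroup they normally generate is {e, u², u⁴}, of order 3.
Check: |G/G'| = 12/3 = 4 is the order of the abelianisation.

Answer: 3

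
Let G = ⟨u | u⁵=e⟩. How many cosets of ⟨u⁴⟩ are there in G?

First find ord(u⁴) by computing successive powers:
  (u⁴)¹ = u⁴, (u⁴)² = u³, (u⁴)³ = u², (u⁴)⁴ = u, (u⁴)⁵ = e.
So |⟨u⁴⟩| = ord(u⁴) = 5. With |G| = 5, by Lagrange [G : ⟨u⁴⟩] = 5/5 = 1.

Answer: 1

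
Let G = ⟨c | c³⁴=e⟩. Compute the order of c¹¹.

Compute successive powers until reaching e:
  (c¹¹)¹ = c¹¹, (c¹¹)² = c²², (c¹¹)³ = c³³, (c¹¹)⁴ = c¹⁰, (c¹¹)⁵ = c²¹, (c¹¹)⁶ = c³², (c¹¹)⁷ = c⁹, (c¹¹)⁸ = c²⁰, (c¹¹)⁹ = c³¹, (c¹¹)¹⁰ = c⁸, (c¹¹)¹¹ = c¹⁹, (c¹¹)¹² = c³⁰, (c¹¹)¹³ = c⁷, (c¹¹)¹⁴ = c¹⁸, (c¹¹)¹⁵ = c²⁹, (c¹¹)¹⁶ = c⁶, (c¹¹)¹⁷ = c¹⁷, (c¹¹)¹⁸ = c²⁸, (c¹¹)¹⁹ = c⁵, (c¹¹)²⁰ = c¹⁶, (c¹¹)²¹ = c²⁷, (c¹¹)²² = c⁴, (c¹¹)²³ = c¹⁵, (c¹¹)²⁴ = c²⁶, (c¹¹)²⁵ = c³, (c¹¹)²⁶ = c¹⁴, (c¹¹)²⁷ = c²⁵, (c¹¹)²⁸ = c², (c¹¹)²⁹ = c¹³, (c¹¹)³⁰ = c²⁴, (c¹¹)³¹ = c, (c¹¹)³² = c¹², (c¹¹)³³ = c²³, (c¹¹)³⁴ = e.
The smallest positive k with (c¹¹)ᵏ = e is 34.

Answer: 34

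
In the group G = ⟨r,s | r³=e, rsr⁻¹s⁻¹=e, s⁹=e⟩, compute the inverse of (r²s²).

The order of (r²s²) is 9 (smallest k with (r²s²)ᵏ = e), so (r²s²)⁻¹ = (r²s²)⁸ = rs⁷.
Check: (r²s²) · (rs⁷) → (r²s²) · r = s²;   (s²) · s⁷ = e, giving e as required.

Answer: rs⁷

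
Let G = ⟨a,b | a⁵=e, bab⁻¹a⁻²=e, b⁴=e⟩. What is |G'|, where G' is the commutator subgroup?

G' = [G, G] is generated by all commutators. The generator-pair commutators are: [a, b] = a⁴.
The subgroup they normally generate is {e, a, a², a³, a⁴}, of order 5.
Check: |G/G'| = 20/5 = 4 is the order of the abelianisation.

Answer: 5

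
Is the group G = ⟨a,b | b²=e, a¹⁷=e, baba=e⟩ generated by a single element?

Every cyclic group is abelian. But a·b = ab while b·a = a¹⁶b, so a·b ≠ b·a and G is not abelian. Hence G is not cyclic.

Answer: No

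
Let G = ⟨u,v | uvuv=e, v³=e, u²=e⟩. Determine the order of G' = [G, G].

G' = [G, G] is generated by all commutators. The generator-pair commutators are: [u, v] = v.
The subgroup they normally generate is {e, v, v²}, of order 3.
Check: |G/G'| = 6/3 = 2 is the order of the abelianisation.

Answer: 3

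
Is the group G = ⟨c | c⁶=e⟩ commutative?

G has a single generator, so G is cyclic and hence abelian.

Answer: Yes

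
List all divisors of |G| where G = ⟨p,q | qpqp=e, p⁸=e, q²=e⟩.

|G| = 16 = 2⁴. By Lagrange's theorem the order of any subgroup divides 16; the divisors of 16 are 1, 2, 4, 8, 16.

Answer: 1, 2, 4, 8, 16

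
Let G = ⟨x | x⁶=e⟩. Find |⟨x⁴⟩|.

|⟨x⁴⟩| equals the order of x⁴. Compute successive powers until reaching e:
  (x⁴)¹ = x⁴, (x⁴)² = x², (x⁴)³ = e.
The smallest positive k with (x⁴)ᵏ = e is 3, so |⟨x⁴⟩| = 3.

Answer: 3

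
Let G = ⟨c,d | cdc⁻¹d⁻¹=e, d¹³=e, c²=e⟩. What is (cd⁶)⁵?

Compute successive powers of (cd⁶), reducing at each step:
  (cd⁶)²: (cd⁶) · c = d⁶;   (d⁶) · d⁶ = d¹²
  (cd⁶)³: (d¹²) · c = cd¹²;   (cd¹²) · d⁶ = cd⁵
  (cd⁶)⁴: (cd⁵) · c = d⁵;   (d⁵) · d⁶ = d¹¹
  (cd⁶)⁵: (d¹¹) · c = cd¹¹;   (cd¹¹) · d⁶ = cd⁴

Answer: cd⁴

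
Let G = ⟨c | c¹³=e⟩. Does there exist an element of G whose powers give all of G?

|G| = 13. The element c has order 13 (its powers give 13 distinct elements), so ⟨c⟩ = G and G is cyclic.

Answer: Yes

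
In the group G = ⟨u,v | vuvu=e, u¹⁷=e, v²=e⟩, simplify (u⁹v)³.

Compute successive powers of (u⁹v), reducing at each step:
  (u⁹v)²: (u⁹v) · u⁹ = v;   v · v = e
  (u⁹v)³: e · u⁹ = u⁹;   (u⁹) · v = u⁹v

Answer: u⁹v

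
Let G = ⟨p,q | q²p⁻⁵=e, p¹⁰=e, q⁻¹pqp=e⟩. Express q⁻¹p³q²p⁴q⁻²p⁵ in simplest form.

Multiply left to right, reducing at each step:
  (q⁻¹) · p³ = p²q
  (p²q) · q² = p²q⁻¹
  (p²q⁻¹) · p⁴ = p³q
  (p³q) · q⁻² = p³q⁻¹
  (p³q⁻¹) · p⁵ = p³q

Answer: p³q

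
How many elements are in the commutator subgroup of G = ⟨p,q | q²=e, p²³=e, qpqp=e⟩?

G' = [G, G] is generated by all commutators. The generator-pair commutators are: [p, q] = p².
The subgroup they normally generate is {e, p, p², p³, p⁴, p⁵, p⁶, p⁷, p⁸, p⁹, p¹⁰, p¹¹, p¹², p¹³, p¹⁴, p¹⁵, p¹⁶, p¹⁷, p¹⁸, p¹⁹, p²⁰, p²¹, p²²}, of order 23.
Check: |G/G'| = 46/23 = 2 is the order of the abelianisation.

Answer: 23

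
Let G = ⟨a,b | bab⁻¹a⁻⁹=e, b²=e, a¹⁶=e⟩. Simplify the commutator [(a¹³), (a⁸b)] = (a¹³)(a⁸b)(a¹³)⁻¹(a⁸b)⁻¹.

[(a¹³), (a⁸b)] = (a¹³)·(a⁸b)·(a¹³)⁻¹·(a⁸b)⁻¹.
  (a¹³) · (a⁸b) = a⁵b
  (a⁵b) · (a³) = b
  b · (a⁸b) = a⁸

Answer: a⁸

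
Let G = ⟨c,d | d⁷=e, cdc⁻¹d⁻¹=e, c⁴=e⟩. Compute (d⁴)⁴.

Compute successive powers of (d⁴), reducing at each step:
  (d⁴)²: (d⁴) · d⁴ = d
  (d⁴)³: d · d⁴ = d⁵
  (d⁴)⁴: (d⁵) · d⁴ = d²

Answer: d²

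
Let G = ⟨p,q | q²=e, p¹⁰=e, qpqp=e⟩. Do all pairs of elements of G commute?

p·q = pq but q·p = p⁹q, so p·q ≠ q·p and G is not abelian.

Answer: No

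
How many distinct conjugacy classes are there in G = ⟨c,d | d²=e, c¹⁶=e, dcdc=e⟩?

The conjugacy classes (representative and size) are:
  [e] (size 1), [c¹⁵] (size 2), [c²] (size 2), [c³] (size 2), [c¹²] (size 2), [c⁵] (size 2), [c⁶] (size 2), [c⁷] (size 2), [c⁸] (size 1), [c²d] (size 8), [c¹⁵d] (size 8).
Class equation: 1 + 2 + 2 + 2 + 2 + 2 + 2 + 2 + 1 + 8 + 8 = 32 = |G|. So G has 11 conjugacy classes.

Answer: 11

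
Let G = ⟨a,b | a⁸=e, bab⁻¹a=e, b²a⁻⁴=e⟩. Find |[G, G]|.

G' = [G, G] is generated by all commutators. The generator-pair commutators are: [a, b] = a².
The subgroup they normally generate is {e, a², a⁴, a⁶}, of order 4.
Check: |G/G'| = 16/4 = 4 is the order of the abelianisation.

Answer: 4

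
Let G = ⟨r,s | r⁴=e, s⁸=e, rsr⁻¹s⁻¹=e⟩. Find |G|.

Enumerate words in the generators, reducing via the relations: the distinct elements are
  {e, r, s, rs, r², r³, s², s³, s⁴, s⁵, s⁶, s⁷, rs², rs³, rs⁴, rs⁵, rs⁶, rs⁷, r²s, r³s, r²s², r²s³, r²s⁴, r²s⁵, r²s⁶, r²s⁷, r³s², r³s³, r³s⁴, r³s⁵, r³s⁶, r³s⁷}.
No further products give new elements, so |G| = 32.

Answer: 32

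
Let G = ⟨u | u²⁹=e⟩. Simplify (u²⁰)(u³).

Compute (u²⁰) · (u³) by multiplying left to right and reducing via the relations at each step:
  (u²⁰) · u³ = u²³

Answer: u²³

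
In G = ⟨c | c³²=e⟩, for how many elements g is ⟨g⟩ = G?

G is cyclic of order 32. An element generates G iff its order is 32, and a cyclic group of order 32 has exactly φ(32) = 16 such elements.

Answer: 16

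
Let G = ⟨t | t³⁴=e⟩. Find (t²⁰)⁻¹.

The order of (t²⁰) is 17 (smallest k with (t²⁰)ᵏ = e), so (t²⁰)⁻¹ = (t²⁰)¹⁶ = t¹⁴.
Check: (t²⁰) · (t¹⁴) → (t²⁰) · t¹⁴ = e, giving e as required.

Answer: t¹⁴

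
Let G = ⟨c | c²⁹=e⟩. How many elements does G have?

G is generated by a single element, so G is cyclic. The relator gives c²⁹ = e and no smaller power is forced to be e, so the 29 powers {c, e, c², c³, c⁴, c⁵, c⁶, c⁷, c⁸, c⁹, c²², c²³, c²¹, c²⁰, c²⁴, c²⁵, c²⁶, c²⁷, c²⁸, c¹², c¹³, c¹¹, c¹⁰, c¹⁴, c¹⁵, c¹⁶, c¹⁷, c¹⁸, c¹⁹} are distinct. Hence |G| = 29.

Answer: 29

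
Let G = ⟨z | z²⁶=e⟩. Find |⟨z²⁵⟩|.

|⟨z²⁵⟩| equals the order of z²⁵. Compute successive powers until reaching e:
  (z²⁵)¹ = z²⁵, (z²⁵)² = z²⁴, (z²⁵)³ = z²³, (z²⁵)⁴ = z²², (z²⁵)⁵ = z²¹, (z²⁵)⁶ = z²⁰, (z²⁵)⁷ = z¹⁹, (z²⁵)⁸ = z¹⁸, (z²⁵)⁹ = z¹⁷, (z²⁵)¹⁰ = z¹⁶, (z²⁵)¹¹ = z¹⁵, (z²⁵)¹² = z¹⁴, (z²⁵)¹³ = z¹³, (z²⁵)¹⁴ = z¹², (z²⁵)¹⁵ = z¹¹, (z²⁵)¹⁶ = z¹⁰, (z²⁵)¹⁷ = z⁹, (z²⁵)¹⁸ = z⁸, (z²⁵)¹⁹ = z⁷, (z²⁵)²⁰ = z⁶, (z²⁵)²¹ = z⁵, (z²⁵)²² = z⁴, (z²⁵)²³ = z³, (z²⁵)²⁴ = z², (z²⁵)²⁵ = z, (z²⁵)²⁶ = e.
The smallest positive k with (z²⁵)ᵏ = e is 26, so |⟨z²⁵⟩| = 26.

Answer: 26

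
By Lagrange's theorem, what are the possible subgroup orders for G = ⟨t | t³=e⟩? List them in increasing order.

|G| = 3 = 3. By Lagrange's theorem the order of any subgroup divides 3; the divisors of 3 are 1, 3.

Answer: 1, 3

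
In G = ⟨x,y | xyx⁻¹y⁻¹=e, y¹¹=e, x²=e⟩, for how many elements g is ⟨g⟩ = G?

G is cyclic of order 22. An element generates G iff its order is 22, and a cyclic group of order 22 has exactly φ(22) = 10 such elements.

Answer: 10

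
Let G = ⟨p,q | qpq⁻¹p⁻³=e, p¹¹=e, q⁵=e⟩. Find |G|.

Enumerate words in the generators, reducing via the relations: the distinct elements are
  {e, p, q, pq, p², p³, p⁴, p⁵, p⁶, p⁷, p⁸, p⁹, q², q³, q⁴, pq², pq³, pq⁴, p²q, p³q, p¹⁰, p⁴q, p⁵q, p⁶q, p⁷q, p⁸q, p⁹q, p²q², p²q³, p²q⁴, p³q², p³q³, p³q⁴, p¹⁰q, p⁴q², p⁴q³, p⁴q⁴, p⁵q², p⁵q³, p⁵q⁴, p⁶q², p⁶q³, p⁶q⁴, p⁷q², p⁷q³, p⁷q⁴, p⁸q², p⁸q³, p⁸q⁴, p⁹q², p⁹q³, p⁹q⁴, p¹⁰q², p¹⁰q³, p¹⁰q⁴}.
No further products give new elements, so |G| = 55.

Answer: 55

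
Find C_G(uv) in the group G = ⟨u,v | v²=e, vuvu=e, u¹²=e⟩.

⟨uv⟩ ⊆ C_G(uv) since powers of uv commute with uv; so |C_G(uv)| ≥ |⟨uv⟩| = 2.
By orbit–stabilizer, |C_G(uv)| = |G| / |conj. class of uv| = 24 / 6 = 4.
The 4 elements commuting with uv are {e, u⁶, uv, u⁷v}.

Answer: {e, u⁶, uv, u⁷v}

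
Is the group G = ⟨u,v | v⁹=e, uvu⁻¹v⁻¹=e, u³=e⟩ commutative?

Each pair of generators commutes: u·v = uv = v·u. Since the generators pairwise commute, every element of G commutes with every other, so G is abelian.

Answer: Yes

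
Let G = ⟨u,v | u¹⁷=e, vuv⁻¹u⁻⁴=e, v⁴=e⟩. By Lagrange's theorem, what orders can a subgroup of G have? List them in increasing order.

|G| = 68 = 2² · 17. By Lagrange's theorem the order of any subgroup divides 68; the divisors of 68 are 1, 2, 4, 17, 34, 68.

Answer: 1, 2, 4, 17, 34, 68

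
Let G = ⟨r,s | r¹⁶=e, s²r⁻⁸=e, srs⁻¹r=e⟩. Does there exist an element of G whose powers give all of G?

Every cyclic group is abelian. But r·s = rs while s·r = r⁷s⁻¹, so r·s ≠ s·r and G is not abelian. Hence G is not cyclic.

Answer: No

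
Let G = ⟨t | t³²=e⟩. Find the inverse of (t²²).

The order of (t²²) is 16 (smallest k with (t²²)ᵏ = e), so (t²²)⁻¹ = (t²²)¹⁵ = t¹⁰.
Check: (t²²) · (t¹⁰) → (t²²) · t¹⁰ = e, giving e as required.

Answer: t¹⁰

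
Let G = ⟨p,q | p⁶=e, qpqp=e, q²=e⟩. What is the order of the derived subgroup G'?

G' = [G, G] is generated by all commutators. The generator-pair commutators are: [p, q] = p².
The subgroup they normally generate is {e, p², p⁴}, of order 3.
Check: |G/G'| = 12/3 = 4 is the order of the abelianisation.

Answer: 3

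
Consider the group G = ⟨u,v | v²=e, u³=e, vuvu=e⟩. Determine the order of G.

Enumerate words in the generators, reducing via the relations: the distinct elements are
  {e, u, v, uv, u², u²v}.
No further products give new elements, so |G| = 6.

Answer: 6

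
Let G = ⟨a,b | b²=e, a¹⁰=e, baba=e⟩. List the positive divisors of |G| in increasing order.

|G| = 20 = 2² · 5. By Lagrange's theorem the order of any subgroup divides 20; the divisors of 20 are 1, 2, 4, 5, 10, 20.

Answer: 1, 2, 4, 5, 10, 20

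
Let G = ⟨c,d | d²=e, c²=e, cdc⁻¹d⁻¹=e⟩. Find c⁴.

Compute successive powers of c, reducing at each step:
  c²: c · c = e
  c³: e · c = c
  c⁴: c · c = e

Answer: e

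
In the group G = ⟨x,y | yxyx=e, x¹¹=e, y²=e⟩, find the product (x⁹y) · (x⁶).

Compute (x⁹y) · (x⁶) by multiplying left to right and reducing via the relations at each step:
  (x⁹y) · x⁶ = x³y

Answer: x³y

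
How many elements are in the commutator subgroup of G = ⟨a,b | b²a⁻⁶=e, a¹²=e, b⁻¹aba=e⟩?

G' = [G, G] is generated by all commutators. The generator-pair commutators are: [a, b] = a².
The subgroup they normally generate is {e, a², a⁴, a⁶, a⁸, a¹⁰}, of order 6.
Check: |G/G'| = 24/6 = 4 is the order of the abelianisation.

Answer: 6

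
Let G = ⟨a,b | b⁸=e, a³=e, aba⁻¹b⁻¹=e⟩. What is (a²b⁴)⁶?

Compute successive powers of (a²b⁴), reducing at each step:
  (a²b⁴)²: (a²b⁴) · a² = ab⁴;   (ab⁴) · b⁴ = a
  (a²b⁴)³: a · a² = e;   e · b⁴ = b⁴
  (a²b⁴)⁴: (b⁴) · a² = a²b⁴;   (a²b⁴) · b⁴ = a²
  (a²b⁴)⁵: (a²) · a² = a;   a · b⁴ = ab⁴
  (a²b⁴)⁶: (ab⁴) · a² = b⁴;   (b⁴) · b⁴ = e

Answer: e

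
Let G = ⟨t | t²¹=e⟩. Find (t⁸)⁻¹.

The order of (t⁸) is 21 (smallest k with (t⁸)ᵏ = e), so (t⁸)⁻¹ = (t⁸)²⁰ = t¹³.
Check: (t⁸) · (t¹³) → (t⁸) · t¹³ = e, giving e as required.

Answer: t¹³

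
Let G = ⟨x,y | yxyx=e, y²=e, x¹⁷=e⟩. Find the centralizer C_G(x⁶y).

⟨x⁶y⟩ ⊆ C_G(x⁶y) since powers of x⁶y commute with x⁶y; so |C_G(x⁶y)| ≥ |⟨x⁶y⟩| = 2.
By orbit–stabilizer, |C_G(x⁶y)| = |G| / |conj. class of x⁶y| = 34 / 17 = 2.
The 2 elements commuting with x⁶y are {e, x⁶y}.

Answer: {e, x⁶y}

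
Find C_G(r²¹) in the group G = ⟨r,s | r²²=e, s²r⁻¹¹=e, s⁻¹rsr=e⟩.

⟨r²¹⟩ ⊆ C_G(r²¹) since powers of r²¹ commute with r²¹; so |C_G(r²¹)| ≥ |⟨r²¹⟩| = 22.
By orbit–stabilizer, |C_G(r²¹)| = |G| / |conj. class of r²¹| = 44 / 2 = 22.
The 22 elements commuting with r²¹ are {e, r, r², r³, r⁴, r⁵, r⁶, r⁷, r⁸, r⁹, r¹⁰, r¹¹, r¹², r¹³, r¹⁴, r¹⁵, r¹⁶, r¹⁷, r¹⁸, r¹⁹, r²⁰, r²¹}.

Answer: {e, r, r², r³, r⁴, r⁵, r⁶, r⁷, r⁸, r⁹, r¹⁰, r¹¹, r¹², r¹³, r¹⁴, r¹⁵, r¹⁶, r¹⁷, r¹⁸, r¹⁹, r²⁰, r²¹}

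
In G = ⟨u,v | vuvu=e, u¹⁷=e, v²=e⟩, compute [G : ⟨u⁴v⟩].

First find ord(u⁴v) by computing successive powers:
  (u⁴v)¹ = u⁴v, (u⁴v)² = e.
So |⟨u⁴v⟩| = ord(u⁴v) = 2. With |G| = 34, by Lagrange [G : ⟨u⁴v⟩] = 34/2 = 17.

Answer: 17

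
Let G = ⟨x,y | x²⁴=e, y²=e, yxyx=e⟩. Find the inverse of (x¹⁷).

The order of (x¹⁷) is 24 (smallest k with (x¹⁷)ᵏ = e), so (x¹⁷)⁻¹ = (x¹⁷)²³ = x⁷.
Check: (x¹⁷) · (x⁷) → (x¹⁷) · x⁷ = e, giving e as required.

Answer: x⁷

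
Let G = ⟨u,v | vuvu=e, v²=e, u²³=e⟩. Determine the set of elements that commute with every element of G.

An element z ∈ Z(G) iff z commutes with every generator.
For example e is central: e·u = u = u·e; e·v = v = v·e.
Whereas u ∉ Z(G) since u·v = uv ≠ u²²v = v·u.
Checking each of the 46 elements this way gives Z(G) = {e}, of order 1.

Answer: {e}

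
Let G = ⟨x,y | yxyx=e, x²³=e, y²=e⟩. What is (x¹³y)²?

Compute successive powers of (x¹³y), reducing at each step:
  (x¹³y)²: (x¹³y) · x¹³ = y;   y · y = e

Answer: e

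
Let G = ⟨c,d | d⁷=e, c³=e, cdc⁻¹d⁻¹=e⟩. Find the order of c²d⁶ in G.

Compute successive powers until reaching e:
  (c²d⁶)¹ = c²d⁶, (c²d⁶)² = cd⁵, (c²d⁶)³ = d⁴, (c²d⁶)⁴ = c²d³, (c²d⁶)⁵ = cd², (c²d⁶)⁶ = d, (c²d⁶)⁷ = c², (c²d⁶)⁸ = cd⁶, (c²d⁶)⁹ = d⁵, (c²d⁶)¹⁰ = c²d⁴, (c²d⁶)¹¹ = cd³, (c²d⁶)¹² = d², (c²d⁶)¹³ = c²d, (c²d⁶)¹⁴ = c, (c²d⁶)¹⁵ = d⁶, (c²d⁶)¹⁶ = c²d⁵, (c²d⁶)¹⁷ = cd⁴, (c²d⁶)¹⁸ = d³, (c²d⁶)¹⁹ = c²d², (c²d⁶)²⁰ = cd, (c²d⁶)²¹ = e.
The smallest positive k with (c²d⁶)ᵏ = e is 21.

Answer: 21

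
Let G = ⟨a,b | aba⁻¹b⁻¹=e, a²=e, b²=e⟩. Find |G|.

Enumerate words in the generators, reducing via the relations: the distinct elements are
  {a, b, e, ab}.
No further products give new elements, so |G| = 4.

Answer: 4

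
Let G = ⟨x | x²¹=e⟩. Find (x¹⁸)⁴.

Compute successive powers of (x¹⁸), reducing at each step:
  (x¹⁸)²: (x¹⁸) · x¹⁸ = x¹⁵
  (x¹⁸)³: (x¹⁵) · x¹⁸ = x¹²
  (x¹⁸)⁴: (x¹²) · x¹⁸ = x⁹

Answer: x⁹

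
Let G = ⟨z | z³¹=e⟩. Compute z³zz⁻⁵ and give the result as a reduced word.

Multiply left to right, reducing at each step:
  (z³) · z = z⁴
  (z⁴) · z⁻⁵ = z³⁰

Answer: z³⁰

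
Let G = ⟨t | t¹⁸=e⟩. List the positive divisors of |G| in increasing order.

|G| = 18 = 2 · 3². By Lagrange's theorem the order of any subgroup divides 18; the divisors of 18 are 1, 2, 3, 6, 9, 18.

Answer: 1, 2, 3, 6, 9, 18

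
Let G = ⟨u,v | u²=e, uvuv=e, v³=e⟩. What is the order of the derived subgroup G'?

G' = [G, G] is generated by all commutators. The generator-pair commutators are: [u, v] = v.
The subgroup they normally generate is {e, v, v²}, of order 3.
Check: |G/G'| = 6/3 = 2 is the order of the abelianisation.

Answer: 3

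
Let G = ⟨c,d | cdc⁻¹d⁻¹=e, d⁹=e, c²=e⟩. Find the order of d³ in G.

Compute successive powers until reaching e:
  (d³)¹ = d³, (d³)² = d⁶, (d³)³ = e.
The smallest positive k with (d³)ᵏ = e is 3.

Answer: 3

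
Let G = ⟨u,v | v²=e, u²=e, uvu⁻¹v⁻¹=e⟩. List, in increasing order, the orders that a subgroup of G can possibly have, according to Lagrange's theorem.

|G| = 4 = 2². By Lagrange's theorem the order of any subgroup divides 4; the divisors of 4 are 1, 2, 4.

Answer: 1, 2, 4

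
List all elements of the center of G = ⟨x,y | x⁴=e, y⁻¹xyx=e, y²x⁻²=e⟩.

An element z ∈ Z(G) iff z commutes with every generator.
For example x² is central: (x²)·x = x³ = x·(x²); (x²)·y = y⁻¹ = y·(x²).
Whereas x ∉ Z(G) since x·y = xy ≠ xy⁻¹ = y·x.
Checking each of the 8 elements this way gives Z(G) = {e, x²}, of order 2.

Answer: {e, x²}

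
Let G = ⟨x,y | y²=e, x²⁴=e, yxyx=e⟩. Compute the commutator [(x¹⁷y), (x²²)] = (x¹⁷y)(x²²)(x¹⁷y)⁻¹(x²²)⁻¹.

[(x¹⁷y), (x²²)] = (x¹⁷y)·(x²²)·(x¹⁷y)⁻¹·(x²²)⁻¹.
  (x¹⁷y) · (x²²) = x¹⁹y
  (x¹⁹y) · (x¹⁷y) = x²
  (x²) · (x²) = x⁴

Answer: x⁴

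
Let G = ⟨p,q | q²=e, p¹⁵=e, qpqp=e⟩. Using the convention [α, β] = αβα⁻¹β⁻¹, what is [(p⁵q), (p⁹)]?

[(p⁵q), (p⁹)] = (p⁵q)·(p⁹)·(p⁵q)⁻¹·(p⁹)⁻¹.
  (p⁵q) · (p⁹) = p¹¹q
  (p¹¹q) · (p⁵q) = p⁶
  (p⁶) · (p⁶) = p¹²

Answer: p¹²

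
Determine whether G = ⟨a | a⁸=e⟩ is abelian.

G has a single generator, so G is cyclic and hence abelian.

Answer: Yes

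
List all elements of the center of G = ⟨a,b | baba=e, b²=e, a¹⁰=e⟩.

An element z ∈ Z(G) iff z commutes with every generator.
For example a⁵ is central: (a⁵)·a = a⁶ = a·(a⁵); (a⁵)·b = a⁵b = b·(a⁵).
Whereas a ∉ Z(G) since a·b = ab ≠ a⁹b = b·a.
Checking each of the 20 elements this way gives Z(G) = {e, a⁵}, of order 2.

Answer: {e, a⁵}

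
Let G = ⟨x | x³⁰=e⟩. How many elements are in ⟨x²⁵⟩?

|⟨x²⁵⟩| equals the order of x²⁵. Compute successive powers until reaching e:
  (x²⁵)¹ = x²⁵, (x²⁵)² = x²⁰, (x²⁵)³ = x¹⁵, (x²⁵)⁴ = x¹⁰, (x²⁵)⁵ = x⁵, (x²⁵)⁶ = e.
The smallest positive k with (x²⁵)ᵏ = e is 6, so |⟨x²⁵⟩| = 6.

Answer: 6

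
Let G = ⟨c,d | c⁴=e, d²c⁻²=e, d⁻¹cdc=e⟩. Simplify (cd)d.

Compute (cd) · d by multiplying left to right and reducing via the relations at each step:
  (cd) · d = c³

Answer: c³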